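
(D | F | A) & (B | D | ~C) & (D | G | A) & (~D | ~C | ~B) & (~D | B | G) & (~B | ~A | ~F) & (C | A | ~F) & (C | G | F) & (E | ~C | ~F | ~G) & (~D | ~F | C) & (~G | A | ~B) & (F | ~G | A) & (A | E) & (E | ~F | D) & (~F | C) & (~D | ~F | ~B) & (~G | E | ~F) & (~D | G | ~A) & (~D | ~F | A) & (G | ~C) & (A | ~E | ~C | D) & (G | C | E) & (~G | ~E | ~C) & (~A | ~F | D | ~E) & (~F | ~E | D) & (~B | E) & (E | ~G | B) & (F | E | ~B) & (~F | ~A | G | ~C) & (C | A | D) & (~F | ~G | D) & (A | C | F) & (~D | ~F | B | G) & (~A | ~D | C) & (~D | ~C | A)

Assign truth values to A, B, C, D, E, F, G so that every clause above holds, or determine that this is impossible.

Case A = 1:
Case B = 1:
(~F) alone gives F = 0.
(E) alone gives E = 1.
Case D = 0:
Case C = 0:
(G) alone gives G = 1.
This assignment satisfies each clause.

A=1,  B=1,  C=0,  D=0,  E=1,  F=0,  G=1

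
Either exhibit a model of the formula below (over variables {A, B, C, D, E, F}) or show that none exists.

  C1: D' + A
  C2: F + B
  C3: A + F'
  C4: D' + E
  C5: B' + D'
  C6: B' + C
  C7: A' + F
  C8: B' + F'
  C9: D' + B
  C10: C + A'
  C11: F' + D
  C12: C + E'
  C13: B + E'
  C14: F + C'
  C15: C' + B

Case D = 0:
The clause (F') is unit, so F = 0.
The clause (B) is unit, so B = 1.
The clause (C) is unit, so C = 1.
That conflicts with the unit clause (C').
So D must be the other value — set D = 1.
The clause (A) is unit, so A = 1.
The clause (E) is unit, so E = 1.
The clause (B') is unit, so B = 0.
That conflicts with the unit clause (B).
Neither D = 1 nor D = 0 works.

UNSATISFIABLE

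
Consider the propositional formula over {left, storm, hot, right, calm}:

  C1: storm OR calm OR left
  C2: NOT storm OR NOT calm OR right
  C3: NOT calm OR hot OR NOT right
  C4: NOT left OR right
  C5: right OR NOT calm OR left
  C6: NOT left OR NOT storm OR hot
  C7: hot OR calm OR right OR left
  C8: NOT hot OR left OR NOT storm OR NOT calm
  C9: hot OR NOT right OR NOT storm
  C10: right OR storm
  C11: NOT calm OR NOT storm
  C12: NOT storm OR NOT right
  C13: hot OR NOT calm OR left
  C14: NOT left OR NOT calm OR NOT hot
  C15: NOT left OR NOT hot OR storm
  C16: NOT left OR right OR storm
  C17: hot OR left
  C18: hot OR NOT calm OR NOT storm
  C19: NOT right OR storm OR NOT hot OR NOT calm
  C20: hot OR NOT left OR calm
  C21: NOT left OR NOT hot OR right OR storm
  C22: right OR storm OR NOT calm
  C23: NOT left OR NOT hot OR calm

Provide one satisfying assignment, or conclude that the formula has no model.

Suppose left = false.
(hot) alone gives hot = true.
Suppose storm = true.
(NOT calm) alone gives calm = false.
(NOT right) alone gives right = false.
Every clause now holds.

left: false,  storm: true,  hot: true,  right: false,  calm: false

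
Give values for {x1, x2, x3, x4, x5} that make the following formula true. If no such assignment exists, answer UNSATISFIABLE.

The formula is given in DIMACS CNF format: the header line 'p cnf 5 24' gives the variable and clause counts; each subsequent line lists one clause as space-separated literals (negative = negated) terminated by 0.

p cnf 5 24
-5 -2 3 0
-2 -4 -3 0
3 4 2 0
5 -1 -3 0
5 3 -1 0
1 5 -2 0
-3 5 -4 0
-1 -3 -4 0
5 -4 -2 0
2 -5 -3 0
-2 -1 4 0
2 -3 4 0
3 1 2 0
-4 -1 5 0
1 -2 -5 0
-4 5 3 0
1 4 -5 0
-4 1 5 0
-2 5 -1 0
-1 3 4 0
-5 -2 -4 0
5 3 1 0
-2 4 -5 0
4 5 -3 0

Case x5 = True:
Case x2 = False:
(¬x3) alone gives x3 = False.
(x4) alone gives x4 = True.
(x1) alone gives x1 = True.
All clauses are satisfied.

x1=True, x2=False, x3=False, x4=True, x5=True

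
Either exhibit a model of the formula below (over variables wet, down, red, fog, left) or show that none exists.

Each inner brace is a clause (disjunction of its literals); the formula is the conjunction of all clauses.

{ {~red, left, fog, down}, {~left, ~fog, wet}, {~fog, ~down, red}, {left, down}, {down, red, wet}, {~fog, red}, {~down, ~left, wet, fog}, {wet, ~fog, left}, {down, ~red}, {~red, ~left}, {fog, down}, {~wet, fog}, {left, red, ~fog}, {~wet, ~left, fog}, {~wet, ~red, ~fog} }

wet ↦ 0,  down ↦ 1,  red ↦ 1,  fog ↦ 0,  left ↦ 0

Suppose left = 0.
The clause (down) is unit, so down = 1.
Suppose fog = 0.
The clause (~wet) is unit, so wet = 0.
All clauses hold; red can take either value.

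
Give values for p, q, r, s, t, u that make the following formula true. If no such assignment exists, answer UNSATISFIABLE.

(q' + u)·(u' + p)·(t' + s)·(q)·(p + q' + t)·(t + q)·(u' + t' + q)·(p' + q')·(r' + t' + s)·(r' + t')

UNSATISFIABLE

From the singleton clause (q), q = 1.
From the singleton clause (u), u = 1.
From the singleton clause (p), p = 1.
That conflicts with the unit clause (p').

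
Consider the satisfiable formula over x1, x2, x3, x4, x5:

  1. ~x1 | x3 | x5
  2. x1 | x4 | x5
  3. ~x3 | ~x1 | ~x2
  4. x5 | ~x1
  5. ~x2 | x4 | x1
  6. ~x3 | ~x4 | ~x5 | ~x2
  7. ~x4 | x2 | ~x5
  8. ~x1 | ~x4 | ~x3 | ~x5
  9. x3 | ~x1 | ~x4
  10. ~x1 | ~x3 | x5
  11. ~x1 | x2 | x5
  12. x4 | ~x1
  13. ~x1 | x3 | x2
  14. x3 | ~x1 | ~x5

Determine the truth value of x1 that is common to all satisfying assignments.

False

Suppose x1 = 1.
The clause (x5) is unit, so x5 = 1.
The clause (x4) is unit, so x4 = 1.
The clause (x2) is unit, so x2 = 1.
The clause (~x3) is unit, so x3 = 0.
That conflicts with the unit clause (x3).
So every satisfying assignment has x1 = False.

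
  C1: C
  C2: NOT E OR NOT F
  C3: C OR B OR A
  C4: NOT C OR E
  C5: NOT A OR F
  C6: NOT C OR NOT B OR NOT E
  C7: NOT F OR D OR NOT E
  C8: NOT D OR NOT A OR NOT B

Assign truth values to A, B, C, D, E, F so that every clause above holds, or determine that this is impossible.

A: false,  B: false,  C: true,  D: false,  E: true,  F: false

From the singleton clause (C), C = true.
From the singleton clause (E), E = true.
From the singleton clause (NOT F), F = false.
From the singleton clause (NOT A), A = false.
From the singleton clause (NOT B), B = false.
All clauses hold; D can take either value.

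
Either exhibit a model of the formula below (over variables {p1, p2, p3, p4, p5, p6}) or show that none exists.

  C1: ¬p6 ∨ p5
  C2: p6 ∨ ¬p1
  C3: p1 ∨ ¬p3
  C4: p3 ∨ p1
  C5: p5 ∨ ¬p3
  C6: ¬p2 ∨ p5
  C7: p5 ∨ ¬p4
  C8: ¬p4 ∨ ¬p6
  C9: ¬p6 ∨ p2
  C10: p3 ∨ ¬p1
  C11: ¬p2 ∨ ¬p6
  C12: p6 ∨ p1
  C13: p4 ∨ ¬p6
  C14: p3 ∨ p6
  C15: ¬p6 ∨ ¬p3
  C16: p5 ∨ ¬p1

Branch on p6: set p6 = False.
(¬p1) alone gives p1 = False.
Now (p1) is unsatisfied and unit — conflict.
Undo p6 and try p6 = True.
(p5) alone gives p5 = True.
(¬p4) alone gives p4 = False.
Now (p4) is unsatisfied and unit — conflict.
Either choice for p6 ends in contradiction.

UNSATISFIABLE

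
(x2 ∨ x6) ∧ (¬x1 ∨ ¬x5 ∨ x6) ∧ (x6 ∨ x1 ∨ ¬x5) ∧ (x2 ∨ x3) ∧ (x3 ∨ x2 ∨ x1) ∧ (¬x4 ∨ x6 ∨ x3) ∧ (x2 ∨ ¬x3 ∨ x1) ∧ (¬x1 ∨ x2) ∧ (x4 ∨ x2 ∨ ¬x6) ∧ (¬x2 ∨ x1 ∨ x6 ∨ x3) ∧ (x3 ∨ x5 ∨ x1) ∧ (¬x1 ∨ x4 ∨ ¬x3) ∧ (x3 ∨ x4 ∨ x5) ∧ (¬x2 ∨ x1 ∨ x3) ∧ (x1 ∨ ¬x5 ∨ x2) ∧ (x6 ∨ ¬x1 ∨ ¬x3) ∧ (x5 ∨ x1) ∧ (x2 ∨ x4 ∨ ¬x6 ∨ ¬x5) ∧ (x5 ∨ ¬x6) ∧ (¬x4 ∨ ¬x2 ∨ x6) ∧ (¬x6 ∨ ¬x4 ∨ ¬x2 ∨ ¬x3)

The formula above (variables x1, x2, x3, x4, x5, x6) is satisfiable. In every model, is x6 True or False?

Suppose x6 = False.
(x2) alone gives x2 = True.
(¬x4) alone gives x4 = False.
Branch on x1: set x1 = False.
(¬x5) alone gives x5 = False.
Now (x5) is unsatisfied and unit — conflict.
So x1 must be the other value — set x1 = True.
(¬x5) alone gives x5 = False.
(¬x3) alone gives x3 = False.
Now (x3) is unsatisfied and unit — conflict.
Both values of x1 lead to a conflict.
So every satisfying assignment has x6 = True.

True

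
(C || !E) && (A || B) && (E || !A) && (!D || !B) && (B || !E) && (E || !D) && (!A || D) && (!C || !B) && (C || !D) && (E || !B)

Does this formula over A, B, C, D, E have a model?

Unsatisfiable

Suppose C = true.
Unit clause (!B) forces B = false.
Unit clause (A) forces A = true.
Unit clause (E) forces E = true.
Now (!E) is unsatisfied and unit — conflict.
That branch fails; take C = false instead.
Unit clause (!E) forces E = false.
Unit clause (!A) forces A = false.
Unit clause (B) forces B = true.
Now (!B) is unsatisfied and unit — conflict.
Both values of C lead to a conflict.
No assignment satisfies every clause.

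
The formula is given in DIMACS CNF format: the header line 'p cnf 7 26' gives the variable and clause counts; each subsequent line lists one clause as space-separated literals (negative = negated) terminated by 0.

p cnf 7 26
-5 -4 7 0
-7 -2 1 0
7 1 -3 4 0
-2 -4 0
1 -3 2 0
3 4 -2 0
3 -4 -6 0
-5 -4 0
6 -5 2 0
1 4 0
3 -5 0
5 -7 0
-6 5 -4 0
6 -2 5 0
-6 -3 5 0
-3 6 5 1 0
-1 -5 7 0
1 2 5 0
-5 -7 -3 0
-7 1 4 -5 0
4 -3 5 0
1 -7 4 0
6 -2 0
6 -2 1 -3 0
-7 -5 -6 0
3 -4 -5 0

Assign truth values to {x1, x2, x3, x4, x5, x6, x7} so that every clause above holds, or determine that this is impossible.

Case x2 = False:
Case x1 = True:
Case x5 = False:
From the singleton clause (¬x7), x7 = False.
Case x6 = True:
From the singleton clause (¬x4), x4 = False.
From the singleton clause (¬x3), x3 = False.
Every clause now holds.

x1: True,  x2: False,  x3: False,  x4: False,  x5: False,  x6: True,  x7: False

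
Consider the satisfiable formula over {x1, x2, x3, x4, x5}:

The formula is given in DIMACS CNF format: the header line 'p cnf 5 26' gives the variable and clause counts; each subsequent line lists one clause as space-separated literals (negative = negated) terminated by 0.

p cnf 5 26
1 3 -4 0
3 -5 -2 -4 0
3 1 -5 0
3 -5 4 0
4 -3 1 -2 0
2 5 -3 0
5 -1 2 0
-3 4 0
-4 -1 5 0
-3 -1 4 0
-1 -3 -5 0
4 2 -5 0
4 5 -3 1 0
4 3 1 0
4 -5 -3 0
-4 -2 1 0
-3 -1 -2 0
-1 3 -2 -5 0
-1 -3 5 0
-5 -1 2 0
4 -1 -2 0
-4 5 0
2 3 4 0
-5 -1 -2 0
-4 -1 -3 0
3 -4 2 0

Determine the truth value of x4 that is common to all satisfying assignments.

Suppose x4 = False.
The clause (¬x3) is unit, so x3 = False.
The clause (¬x5) is unit, so x5 = False.
The clause (x1) is unit, so x1 = True.
The clause (x2) is unit, so x2 = True.
But (¬x2) is also a unit clause — contradiction.
So every satisfying assignment has x4 = True.

True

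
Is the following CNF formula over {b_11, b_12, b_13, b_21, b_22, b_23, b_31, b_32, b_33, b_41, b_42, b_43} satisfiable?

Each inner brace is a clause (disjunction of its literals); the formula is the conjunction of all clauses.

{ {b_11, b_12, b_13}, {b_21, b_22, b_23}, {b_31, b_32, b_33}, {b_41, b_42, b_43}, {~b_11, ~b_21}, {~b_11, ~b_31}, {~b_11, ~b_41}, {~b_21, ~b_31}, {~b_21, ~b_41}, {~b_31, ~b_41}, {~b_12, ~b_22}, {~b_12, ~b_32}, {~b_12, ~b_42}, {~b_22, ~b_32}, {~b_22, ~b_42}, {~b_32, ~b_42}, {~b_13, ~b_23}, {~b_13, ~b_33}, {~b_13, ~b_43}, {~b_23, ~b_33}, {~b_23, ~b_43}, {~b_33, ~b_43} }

Case b_11 = 0:
Case b_12 = 1:
(~b_22) alone gives b_22 = 0.
(~b_32) alone gives b_32 = 0.
(~b_42) alone gives b_42 = 0.
Case b_21 = 1:
(~b_31) alone gives b_31 = 0.
(b_33) alone gives b_33 = 1.
(~b_41) alone gives b_41 = 0.
(b_43) alone gives b_43 = 1.
But (~b_43) is also a unit clause — contradiction.
Undo b_21 and try b_21 = 0.
(b_23) alone gives b_23 = 1.
(~b_13) alone gives b_13 = 0.
(~b_33) alone gives b_33 = 0.
(b_31) alone gives b_31 = 1.
(~b_41) alone gives b_41 = 0.
(b_43) alone gives b_43 = 1.
But (~b_43) is also a unit clause — contradiction.
Neither b_21 = 1 nor b_21 = 0 works.
Undo b_12 and try b_12 = 0.
(b_13) alone gives b_13 = 1.
(~b_23) alone gives b_23 = 0.
(~b_33) alone gives b_33 = 0.
(~b_43) alone gives b_43 = 0.
Case b_21 = 1:
(~b_31) alone gives b_31 = 0.
(b_32) alone gives b_32 = 1.
(~b_41) alone gives b_41 = 0.
(b_42) alone gives b_42 = 1.
But (~b_42) is also a unit clause — contradiction.
Undo b_21 and try b_21 = 0.
(b_22) alone gives b_22 = 1.
(~b_32) alone gives b_32 = 0.
(b_31) alone gives b_31 = 1.
(~b_41) alone gives b_41 = 0.
(b_42) alone gives b_42 = 1.
But (~b_42) is also a unit clause — contradiction.
Neither b_21 = 1 nor b_21 = 0 works.
Neither b_12 = 1 nor b_12 = 0 works.
Undo b_11 and try b_11 = 1.
(~b_21) alone gives b_21 = 0.
(~b_31) alone gives b_31 = 0.
(~b_41) alone gives b_41 = 0.
Case b_22 = 1:
(~b_12) alone gives b_12 = 0.
(~b_32) alone gives b_32 = 0.
(b_33) alone gives b_33 = 1.
(~b_42) alone gives b_42 = 0.
(b_43) alone gives b_43 = 1.
But (~b_43) is also a unit clause — contradiction.
Undo b_22 and try b_22 = 0.
(b_23) alone gives b_23 = 1.
(~b_13) alone gives b_13 = 0.
(~b_33) alone gives b_33 = 0.
(b_32) alone gives b_32 = 1.
(~b_12) alone gives b_12 = 0.
(~b_42) alone gives b_42 = 0.
(b_43) alone gives b_43 = 1.
But (~b_43) is also a unit clause — contradiction.
Neither b_22 = 1 nor b_22 = 0 works.
Neither b_11 = 1 nor b_11 = 0 works.
No assignment satisfies every clause.

No, unsatisfiable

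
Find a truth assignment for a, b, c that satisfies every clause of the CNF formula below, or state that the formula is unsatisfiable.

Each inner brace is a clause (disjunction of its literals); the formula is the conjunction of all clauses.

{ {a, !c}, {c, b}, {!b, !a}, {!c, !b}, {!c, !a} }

a=false; b=true; c=false

Suppose a = false.
(!c) alone gives c = false.
(b) alone gives b = true.
All clauses are satisfied.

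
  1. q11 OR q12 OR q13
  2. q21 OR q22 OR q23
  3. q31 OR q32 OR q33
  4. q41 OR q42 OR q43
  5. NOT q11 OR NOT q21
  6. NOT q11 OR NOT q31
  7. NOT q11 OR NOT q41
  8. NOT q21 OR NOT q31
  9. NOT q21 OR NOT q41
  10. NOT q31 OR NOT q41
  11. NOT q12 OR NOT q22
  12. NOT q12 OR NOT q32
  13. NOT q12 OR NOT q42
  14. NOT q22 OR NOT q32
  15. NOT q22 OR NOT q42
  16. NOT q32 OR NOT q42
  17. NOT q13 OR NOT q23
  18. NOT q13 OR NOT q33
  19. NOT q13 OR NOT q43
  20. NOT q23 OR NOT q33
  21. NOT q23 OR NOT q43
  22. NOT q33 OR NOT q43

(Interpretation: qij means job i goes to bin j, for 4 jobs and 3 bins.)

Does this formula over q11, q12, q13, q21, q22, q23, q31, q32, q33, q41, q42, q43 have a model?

No

Branch on q11: set q11 = false.
Branch on q12: set q12 = true.
The clause (NOT q22) is unit, so q22 = false.
The clause (NOT q32) is unit, so q32 = false.
The clause (NOT q42) is unit, so q42 = false.
Branch on q21: set q21 = true.
The clause (NOT q31) is unit, so q31 = false.
The clause (q33) is unit, so q33 = true.
The clause (NOT q41) is unit, so q41 = false.
The clause (q43) is unit, so q43 = true.
Now (NOT q43) is unsatisfied and unit — conflict.
Undo q21 and try q21 = false.
The clause (q23) is unit, so q23 = true.
The clause (NOT q13) is unit, so q13 = false.
The clause (NOT q33) is unit, so q33 = false.
The clause (q31) is unit, so q31 = true.
The clause (NOT q41) is unit, so q41 = false.
The clause (q43) is unit, so q43 = true.
Now (NOT q43) is unsatisfied and unit — conflict.
Both values of q21 lead to a conflict.
Undo q12 and try q12 = false.
The clause (q13) is unit, so q13 = true.
The clause (NOT q23) is unit, so q23 = false.
The clause (NOT q33) is unit, so q33 = false.
The clause (NOT q43) is unit, so q43 = false.
Branch on q21: set q21 = true.
The clause (NOT q31) is unit, so q31 = false.
The clause (q32) is unit, so q32 = true.
The clause (NOT q41) is unit, so q41 = false.
The clause (q42) is unit, so q42 = true.
Now (NOT q42) is unsatisfied and unit — conflict.
Undo q21 and try q21 = false.
The clause (q22) is unit, so q22 = true.
The clause (NOT q32) is unit, so q32 = false.
The clause (q31) is unit, so q31 = true.
The clause (NOT q41) is unit, so q41 = false.
The clause (q42) is unit, so q42 = true.
Now (NOT q42) is unsatisfied and unit — conflict.
Both values of q21 lead to a conflict.
Both values of q12 lead to a conflict.
Undo q11 and try q11 = true.
The clause (NOT q21) is unit, so q21 = false.
The clause (NOT q31) is unit, so q31 = false.
The clause (NOT q41) is unit, so q41 = false.
Branch on q22: set q22 = true.
The clause (NOT q12) is unit, so q12 = false.
The clause (NOT q32) is unit, so q32 = false.
The clause (q33) is unit, so q33 = true.
The clause (NOT q42) is unit, so q42 = false.
The clause (q43) is unit, so q43 = true.
Now (NOT q43) is unsatisfied and unit — conflict.
Undo q22 and try q22 = false.
The clause (q23) is unit, so q23 = true.
The clause (NOT q13) is unit, so q13 = false.
The clause (NOT q33) is unit, so q33 = false.
The clause (q32) is unit, so q32 = true.
The clause (NOT q12) is unit, so q12 = false.
The clause (NOT q42) is unit, so q42 = false.
The clause (q43) is unit, so q43 = true.
Now (NOT q43) is unsatisfied and unit — conflict.
Both values of q22 lead to a conflict.
Both values of q11 lead to a conflict.
No assignment satisfies every clause.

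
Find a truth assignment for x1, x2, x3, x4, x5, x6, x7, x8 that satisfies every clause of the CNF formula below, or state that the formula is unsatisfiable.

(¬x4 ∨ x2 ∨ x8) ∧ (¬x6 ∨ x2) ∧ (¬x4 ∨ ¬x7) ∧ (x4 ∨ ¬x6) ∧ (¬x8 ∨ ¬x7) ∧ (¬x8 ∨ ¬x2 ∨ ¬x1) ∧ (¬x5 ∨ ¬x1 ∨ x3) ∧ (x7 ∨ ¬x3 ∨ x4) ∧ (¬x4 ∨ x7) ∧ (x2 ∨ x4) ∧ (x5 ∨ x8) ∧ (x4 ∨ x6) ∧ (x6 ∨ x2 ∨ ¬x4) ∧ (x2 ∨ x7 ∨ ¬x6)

UNSATISFIABLE

Branch on x6: set x6 = False.
(x4) alone gives x4 = True.
(¬x7) alone gives x7 = False.
Now (x7) is unsatisfied and unit — conflict.
That branch fails; take x6 = True instead.
(x2) alone gives x2 = True.
(x4) alone gives x4 = True.
(¬x7) alone gives x7 = False.
Now (x7) is unsatisfied and unit — conflict.
Neither x6 = True nor x6 = False works.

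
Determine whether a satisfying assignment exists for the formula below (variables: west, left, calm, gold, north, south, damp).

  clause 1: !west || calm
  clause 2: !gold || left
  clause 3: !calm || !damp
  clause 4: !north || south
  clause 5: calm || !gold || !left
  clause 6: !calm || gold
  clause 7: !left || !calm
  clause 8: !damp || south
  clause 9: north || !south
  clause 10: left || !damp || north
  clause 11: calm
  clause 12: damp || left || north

Unsatisfiable

From the singleton clause (calm), calm = true.
From the singleton clause (!damp), damp = false.
From the singleton clause (gold), gold = true.
From the singleton clause (left), left = true.
That conflicts with the unit clause (!left).
No assignment satisfies every clause.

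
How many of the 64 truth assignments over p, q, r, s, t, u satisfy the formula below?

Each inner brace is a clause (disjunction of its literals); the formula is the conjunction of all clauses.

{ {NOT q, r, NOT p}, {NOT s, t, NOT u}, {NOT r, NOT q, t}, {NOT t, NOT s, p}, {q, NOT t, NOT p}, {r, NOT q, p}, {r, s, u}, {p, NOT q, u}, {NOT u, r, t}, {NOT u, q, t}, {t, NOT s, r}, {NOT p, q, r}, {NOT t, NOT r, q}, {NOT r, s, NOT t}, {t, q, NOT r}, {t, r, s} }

3

There are 2^6 = 64 truth assignments over (p, q, r, s, t, u).
Split on t. With t = true, the clauses containing t are satisfied and NOT t drops from the rest; 3 of the 2^5 = 32 assignments to the other variables satisfy what remains.
With t = false, by the same count on the reduced clause set, 0 assignments work.
(One model: p=F, q=F, r=F, s=F, t=T, u=T.)
Total: 3 + 0 = 3.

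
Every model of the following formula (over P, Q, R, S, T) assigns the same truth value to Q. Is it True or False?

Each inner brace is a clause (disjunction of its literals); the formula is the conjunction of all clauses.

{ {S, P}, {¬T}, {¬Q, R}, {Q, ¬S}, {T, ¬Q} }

Suppose Q = True.
From the singleton clause (¬T), T = False.
Now (T) is unsatisfied and unit — conflict.
So every satisfying assignment has Q = False.

False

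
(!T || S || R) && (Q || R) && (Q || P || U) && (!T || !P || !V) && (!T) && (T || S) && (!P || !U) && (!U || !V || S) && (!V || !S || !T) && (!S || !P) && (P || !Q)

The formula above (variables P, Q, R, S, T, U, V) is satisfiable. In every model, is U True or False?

True

Suppose U = false.
(!T) alone gives T = false.
(S) alone gives S = true.
(!P) alone gives P = false.
(Q) alone gives Q = true.
But (!Q) is also a unit clause — contradiction.
So every satisfying assignment has U = True.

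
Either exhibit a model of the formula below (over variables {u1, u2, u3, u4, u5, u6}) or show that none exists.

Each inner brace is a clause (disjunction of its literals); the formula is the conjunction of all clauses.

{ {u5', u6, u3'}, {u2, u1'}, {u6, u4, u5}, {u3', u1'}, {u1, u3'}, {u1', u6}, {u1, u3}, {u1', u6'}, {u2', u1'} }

UNSATISFIABLE

Branch on u2: set u2 = 1.
(u1') alone gives u1 = 0.
(u3') alone gives u3 = 0.
But (u3) is also a unit clause — contradiction.
Backtrack on u2: now try u2 = 0.
(u1') alone gives u1 = 0.
(u3') alone gives u3 = 0.
But (u3) is also a unit clause — contradiction.
Neither u2 = 1 nor u2 = 0 works.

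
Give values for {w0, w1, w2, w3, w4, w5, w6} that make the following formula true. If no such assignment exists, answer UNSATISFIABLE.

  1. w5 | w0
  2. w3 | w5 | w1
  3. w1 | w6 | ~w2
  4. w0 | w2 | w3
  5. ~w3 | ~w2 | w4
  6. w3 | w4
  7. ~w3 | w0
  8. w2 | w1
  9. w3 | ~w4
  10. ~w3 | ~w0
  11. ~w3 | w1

Try w5 = 1.
Try w3 = 1.
(w0) alone gives w0 = 1.
That conflicts with the unit clause (~w0).
Backtrack on w3: now try w3 = 0.
(w4) alone gives w4 = 1.
That conflicts with the unit clause (~w4).
Neither w3 = 1 nor w3 = 0 works.
Backtrack on w5: now try w5 = 0.
(w0) alone gives w0 = 1.
(~w3) alone gives w3 = 0.
(w1) alone gives w1 = 1.
(w4) alone gives w4 = 1.
That conflicts with the unit clause (~w4).
Neither w5 = 1 nor w5 = 0 works.

UNSATISFIABLE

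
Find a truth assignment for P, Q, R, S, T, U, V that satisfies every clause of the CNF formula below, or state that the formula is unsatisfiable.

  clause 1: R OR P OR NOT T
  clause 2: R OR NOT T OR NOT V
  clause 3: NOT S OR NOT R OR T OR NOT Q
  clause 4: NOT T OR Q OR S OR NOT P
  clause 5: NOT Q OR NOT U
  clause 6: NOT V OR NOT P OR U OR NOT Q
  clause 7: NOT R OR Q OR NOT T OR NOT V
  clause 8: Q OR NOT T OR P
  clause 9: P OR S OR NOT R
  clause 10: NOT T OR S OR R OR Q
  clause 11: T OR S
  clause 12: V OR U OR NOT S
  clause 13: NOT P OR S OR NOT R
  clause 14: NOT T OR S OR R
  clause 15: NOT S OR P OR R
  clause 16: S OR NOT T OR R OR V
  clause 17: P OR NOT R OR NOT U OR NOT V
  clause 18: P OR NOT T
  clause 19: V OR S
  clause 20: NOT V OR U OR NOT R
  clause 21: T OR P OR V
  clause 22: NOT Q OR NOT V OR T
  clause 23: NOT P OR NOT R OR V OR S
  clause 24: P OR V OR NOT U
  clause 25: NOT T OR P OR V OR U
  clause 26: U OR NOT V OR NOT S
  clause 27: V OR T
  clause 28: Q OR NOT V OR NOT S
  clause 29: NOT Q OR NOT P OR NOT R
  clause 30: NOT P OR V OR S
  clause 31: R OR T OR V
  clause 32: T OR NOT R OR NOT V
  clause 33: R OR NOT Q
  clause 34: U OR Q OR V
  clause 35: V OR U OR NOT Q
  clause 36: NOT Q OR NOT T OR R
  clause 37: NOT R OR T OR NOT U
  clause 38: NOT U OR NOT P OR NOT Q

P: true; Q: false; R: true; S: true; T: true; U: true; V: false

Suppose Q = false.
Suppose T = true.
(P) alone gives P = true.
(S) alone gives S = true.
(NOT V) alone gives V = false.
(U) alone gives U = true.
All clauses hold; R can take either value.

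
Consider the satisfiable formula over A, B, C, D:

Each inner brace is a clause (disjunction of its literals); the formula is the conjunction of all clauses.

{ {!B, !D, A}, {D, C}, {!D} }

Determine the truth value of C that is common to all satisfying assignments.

Suppose C = false.
(D) alone gives D = true.
That conflicts with the unit clause (!D).
So every satisfying assignment has C = True.

True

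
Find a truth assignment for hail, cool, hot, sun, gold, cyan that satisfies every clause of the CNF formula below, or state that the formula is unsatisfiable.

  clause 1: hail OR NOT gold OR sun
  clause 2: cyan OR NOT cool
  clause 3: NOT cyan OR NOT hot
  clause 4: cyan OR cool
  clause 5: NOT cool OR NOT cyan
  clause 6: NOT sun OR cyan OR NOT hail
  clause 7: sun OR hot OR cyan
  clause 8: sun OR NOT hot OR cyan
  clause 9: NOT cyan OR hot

Suppose cyan = true.
The clause (NOT hot) is unit, so hot = false.
But (hot) is also a unit clause — contradiction.
That branch fails; take cyan = false instead.
The clause (NOT cool) is unit, so cool = false.
But (cool) is also a unit clause — contradiction.
Both values of cyan lead to a conflict.

UNSATISFIABLE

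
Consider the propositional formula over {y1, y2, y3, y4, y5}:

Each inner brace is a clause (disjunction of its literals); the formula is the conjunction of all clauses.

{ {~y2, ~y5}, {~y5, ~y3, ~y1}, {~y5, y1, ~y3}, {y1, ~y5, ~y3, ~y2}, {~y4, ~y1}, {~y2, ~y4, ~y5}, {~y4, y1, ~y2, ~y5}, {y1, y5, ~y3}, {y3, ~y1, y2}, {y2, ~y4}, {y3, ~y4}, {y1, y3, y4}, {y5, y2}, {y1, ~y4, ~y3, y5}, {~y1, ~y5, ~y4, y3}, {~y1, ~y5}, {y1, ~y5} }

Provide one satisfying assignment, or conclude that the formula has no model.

y1 ↦ 1, y2 ↦ 1, y3 ↦ 0, y4 ↦ 0, y5 ↦ 0

Case y2 = 1:
Unit clause (~y5) forces y5 = 0.
Case y4 = 0:
Case y1 = 1:
All clauses hold; y3 can take either value.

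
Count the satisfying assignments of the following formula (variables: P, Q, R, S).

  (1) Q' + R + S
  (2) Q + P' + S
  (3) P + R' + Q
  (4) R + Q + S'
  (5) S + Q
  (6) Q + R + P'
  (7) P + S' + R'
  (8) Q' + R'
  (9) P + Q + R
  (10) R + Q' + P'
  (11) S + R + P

There are 2^4 = 16 truth assignments over (P, Q, R, S).
Check each against the 11 clauses (columns in the order P, Q, R, S):
  F F F F  ✗ fails (S + Q)
  F F F T  ✗ fails (R + Q + S')
  F F T F  ✗ fails (P + R' + Q)
  F F T T  ✗ fails (P + R' + Q)
  F T F F  ✗ fails (Q' + R + S)
  F T F T  ✓ satisfies all
  F T T F  ✗ fails (Q' + R')
  F T T T  ✗ fails (P + S' + R')
  T F F F  ✗ fails (Q + P' + S)
  T F F T  ✗ fails (R + Q + S')
  T F T F  ✗ fails (Q + P' + S)
  T F T T  ✓ satisfies all
  T T F F  ✗ fails (Q' + R + S)
  T T F T  ✗ fails (R + Q' + P')
  T T T F  ✗ fails (Q' + R')
  T T T T  ✗ fails (Q' + R')
2 of the 16 rows are models.

2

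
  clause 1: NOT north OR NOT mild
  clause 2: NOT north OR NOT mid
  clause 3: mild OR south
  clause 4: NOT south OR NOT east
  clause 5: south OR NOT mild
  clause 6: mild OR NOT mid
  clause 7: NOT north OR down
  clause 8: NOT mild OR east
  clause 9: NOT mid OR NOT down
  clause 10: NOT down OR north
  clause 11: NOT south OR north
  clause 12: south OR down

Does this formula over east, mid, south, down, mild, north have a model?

Yes, satisfiable

Branch on north: set north = true.
The clause (NOT mild) is unit, so mild = false.
The clause (NOT mid) is unit, so mid = false.
The clause (south) is unit, so south = true.
The clause (NOT east) is unit, so east = false.
The clause (down) is unit, so down = true.
This assignment satisfies each clause.
A satisfying assignment: east ↦ false, mid ↦ false, south ↦ true, down ↦ true, mild ↦ false, north ↦ true.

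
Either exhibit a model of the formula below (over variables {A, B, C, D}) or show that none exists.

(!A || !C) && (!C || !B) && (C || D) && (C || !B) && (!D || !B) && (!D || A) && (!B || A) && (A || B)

Suppose A = true.
From the singleton clause (!C), C = false.
From the singleton clause (D), D = true.
From the singleton clause (!B), B = false.
All clauses are satisfied.

A: true; B: false; C: false; D: true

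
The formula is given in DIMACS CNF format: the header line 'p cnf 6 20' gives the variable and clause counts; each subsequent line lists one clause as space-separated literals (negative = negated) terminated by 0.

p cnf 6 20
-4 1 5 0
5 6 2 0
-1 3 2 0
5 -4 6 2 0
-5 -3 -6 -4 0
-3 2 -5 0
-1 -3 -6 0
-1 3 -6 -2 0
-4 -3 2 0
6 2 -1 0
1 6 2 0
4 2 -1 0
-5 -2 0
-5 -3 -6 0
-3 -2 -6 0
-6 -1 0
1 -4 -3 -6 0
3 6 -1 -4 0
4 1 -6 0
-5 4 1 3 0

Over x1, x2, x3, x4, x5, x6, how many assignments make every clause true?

6

There are 2^6 = 64 truth assignments over (x1, x2, x3, x4, x5, x6).
Split on x4. With x4 = True, the clauses containing x4 are satisfied and ¬x4 drops from the rest; 2 of the 2^5 = 32 assignments to the other variables satisfy what remains.
With x4 = False, by the same count on the reduced clause set, 4 assignments work.
Total: 2 + 4 = 6.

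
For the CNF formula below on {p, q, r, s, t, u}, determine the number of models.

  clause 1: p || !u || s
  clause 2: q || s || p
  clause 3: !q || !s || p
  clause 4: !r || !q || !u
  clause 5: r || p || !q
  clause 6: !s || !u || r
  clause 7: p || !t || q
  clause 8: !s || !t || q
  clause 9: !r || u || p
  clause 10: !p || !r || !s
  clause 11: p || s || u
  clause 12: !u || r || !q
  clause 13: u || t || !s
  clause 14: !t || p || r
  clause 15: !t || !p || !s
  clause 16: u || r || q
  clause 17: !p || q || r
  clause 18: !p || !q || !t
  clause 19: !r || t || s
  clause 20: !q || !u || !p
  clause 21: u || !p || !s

There are 2^6 = 64 truth assignments over (p, q, r, s, t, u).
Split on q. With q = true, the clauses containing q are satisfied and !q drops from the rest; 1 of the 2^5 = 32 assignments to the other variables satisfy what remains.
With q = false, by the same count on the reduced clause set, 3 assignments work.
(One model: p=F, q=F, r=T, s=T, t=F, u=T.)
Total: 1 + 3 = 4.

4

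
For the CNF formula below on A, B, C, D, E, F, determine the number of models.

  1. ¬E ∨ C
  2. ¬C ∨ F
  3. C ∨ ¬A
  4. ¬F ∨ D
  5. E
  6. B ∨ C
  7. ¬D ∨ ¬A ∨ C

4

There are 2^6 = 64 truth assignments over (A, B, C, D, E, F).
Split on B. With B = True, the clauses containing B are satisfied and ¬B drops from the rest; 2 of the 2^5 = 32 assignments to the other variables satisfy what remains.
With B = False, by the same count on the reduced clause set, 2 assignments work.
Total: 2 + 2 = 4.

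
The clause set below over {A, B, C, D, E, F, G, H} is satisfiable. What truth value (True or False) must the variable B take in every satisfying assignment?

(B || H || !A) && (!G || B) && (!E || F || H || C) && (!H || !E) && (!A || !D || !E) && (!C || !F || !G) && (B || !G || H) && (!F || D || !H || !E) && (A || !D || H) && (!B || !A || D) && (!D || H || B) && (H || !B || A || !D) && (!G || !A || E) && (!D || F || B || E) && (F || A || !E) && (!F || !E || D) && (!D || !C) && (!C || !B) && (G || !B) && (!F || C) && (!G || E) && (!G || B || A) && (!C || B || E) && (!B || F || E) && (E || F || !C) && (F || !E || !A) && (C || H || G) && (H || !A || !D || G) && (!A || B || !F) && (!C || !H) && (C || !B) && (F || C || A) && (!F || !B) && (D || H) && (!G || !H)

False

Suppose B = true.
The clause (!C) is unit, so C = false.
That conflicts with the unit clause (C).
So every satisfying assignment has B = False.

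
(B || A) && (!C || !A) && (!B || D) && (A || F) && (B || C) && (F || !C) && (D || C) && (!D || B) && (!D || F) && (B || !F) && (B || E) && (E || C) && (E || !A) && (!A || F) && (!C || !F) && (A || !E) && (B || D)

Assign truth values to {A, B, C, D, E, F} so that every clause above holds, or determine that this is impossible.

A=true,  B=true,  C=false,  D=true,  E=true,  F=true

Suppose B = true.
From the singleton clause (D), D = true.
From the singleton clause (F), F = true.
From the singleton clause (!C), C = false.
From the singleton clause (E), E = true.
From the singleton clause (A), A = true.
Every clause now holds.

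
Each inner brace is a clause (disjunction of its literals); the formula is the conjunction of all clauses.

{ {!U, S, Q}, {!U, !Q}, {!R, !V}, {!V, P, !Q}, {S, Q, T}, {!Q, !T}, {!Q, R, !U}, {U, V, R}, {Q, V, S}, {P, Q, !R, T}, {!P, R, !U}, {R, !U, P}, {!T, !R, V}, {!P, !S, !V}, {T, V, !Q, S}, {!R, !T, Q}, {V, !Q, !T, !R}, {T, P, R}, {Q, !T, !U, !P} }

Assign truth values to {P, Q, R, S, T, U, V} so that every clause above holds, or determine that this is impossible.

P=false; Q=false; R=false; S=true; T=true; U=false; V=true

Suppose U = false.
Suppose R = false.
Unit clause (V) forces V = true.
Suppose P = false.
Unit clause (!Q) forces Q = false.
Unit clause (T) forces T = true.
No clause remains; S is free.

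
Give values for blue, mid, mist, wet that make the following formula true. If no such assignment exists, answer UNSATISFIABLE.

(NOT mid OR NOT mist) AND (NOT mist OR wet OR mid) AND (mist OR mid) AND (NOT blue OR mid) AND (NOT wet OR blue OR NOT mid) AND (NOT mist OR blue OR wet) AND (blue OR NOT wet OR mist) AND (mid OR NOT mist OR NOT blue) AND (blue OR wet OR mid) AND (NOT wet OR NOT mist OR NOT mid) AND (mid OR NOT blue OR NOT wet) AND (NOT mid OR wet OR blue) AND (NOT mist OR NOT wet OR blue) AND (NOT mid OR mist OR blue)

blue=true,  mid=true,  mist=false,  wet=true

Branch on mid: set mid = true.
(NOT mist) alone gives mist = false.
(blue) alone gives blue = true.
All clauses hold; wet can take either value.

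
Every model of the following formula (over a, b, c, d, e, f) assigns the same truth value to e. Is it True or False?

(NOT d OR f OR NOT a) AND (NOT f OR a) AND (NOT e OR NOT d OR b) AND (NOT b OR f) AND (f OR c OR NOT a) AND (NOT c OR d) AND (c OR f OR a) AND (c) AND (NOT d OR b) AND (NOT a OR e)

True

Suppose e = false.
From the singleton clause (c), c = true.
From the singleton clause (d), d = true.
From the singleton clause (b), b = true.
From the singleton clause (f), f = true.
From the singleton clause (a), a = true.
But (NOT a) is also a unit clause — contradiction.
So every satisfying assignment has e = True.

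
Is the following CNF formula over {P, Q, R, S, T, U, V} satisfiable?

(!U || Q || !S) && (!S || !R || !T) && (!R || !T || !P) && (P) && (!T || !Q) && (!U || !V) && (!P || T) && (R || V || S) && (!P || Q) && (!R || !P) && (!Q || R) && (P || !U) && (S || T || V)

Unsatisfiable

The clause (P) is unit, so P = true.
The clause (T) is unit, so T = true.
The clause (!R) is unit, so R = false.
The clause (!Q) is unit, so Q = false.
That conflicts with the unit clause (Q).
No assignment satisfies every clause.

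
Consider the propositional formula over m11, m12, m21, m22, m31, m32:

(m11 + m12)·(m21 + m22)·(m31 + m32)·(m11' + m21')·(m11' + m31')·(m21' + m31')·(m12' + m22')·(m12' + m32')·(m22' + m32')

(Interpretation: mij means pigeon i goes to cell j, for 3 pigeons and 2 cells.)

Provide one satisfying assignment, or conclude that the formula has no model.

UNSATISFIABLE

Suppose m11 = 1.
Unit clause (m21') forces m21 = 0.
Unit clause (m22) forces m22 = 1.
Unit clause (m31') forces m31 = 0.
Unit clause (m32) forces m32 = 1.
Now (m32') is unsatisfied and unit — conflict.
Undo m11 and try m11 = 0.
Unit clause (m12) forces m12 = 1.
Unit clause (m22') forces m22 = 0.
Unit clause (m21) forces m21 = 1.
Unit clause (m31') forces m31 = 0.
Unit clause (m32) forces m32 = 1.
Now (m32') is unsatisfied and unit — conflict.
Neither m11 = 1 nor m11 = 0 works.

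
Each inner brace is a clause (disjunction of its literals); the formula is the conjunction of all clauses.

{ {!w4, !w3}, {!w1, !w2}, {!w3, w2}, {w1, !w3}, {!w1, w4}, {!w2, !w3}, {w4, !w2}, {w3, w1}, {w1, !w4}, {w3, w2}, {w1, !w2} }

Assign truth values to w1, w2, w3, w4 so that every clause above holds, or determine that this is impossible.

Branch on w4: set w4 = false.
The clause (!w1) is unit, so w1 = false.
The clause (!w3) is unit, so w3 = false.
Now (w3) is unsatisfied and unit — conflict.
Undo w4 and try w4 = true.
The clause (!w3) is unit, so w3 = false.
The clause (w1) is unit, so w1 = true.
The clause (!w2) is unit, so w2 = false.
Now (w2) is unsatisfied and unit — conflict.
Neither w4 = true nor w4 = false works.

UNSATISFIABLE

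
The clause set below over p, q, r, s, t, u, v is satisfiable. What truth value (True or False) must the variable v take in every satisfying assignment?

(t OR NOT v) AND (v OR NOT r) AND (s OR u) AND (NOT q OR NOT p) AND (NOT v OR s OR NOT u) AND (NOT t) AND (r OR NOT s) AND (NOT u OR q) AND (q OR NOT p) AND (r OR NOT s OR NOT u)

Suppose v = true.
The clause (t) is unit, so t = true.
But (NOT t) is also a unit clause — contradiction.
So every satisfying assignment has v = False.

False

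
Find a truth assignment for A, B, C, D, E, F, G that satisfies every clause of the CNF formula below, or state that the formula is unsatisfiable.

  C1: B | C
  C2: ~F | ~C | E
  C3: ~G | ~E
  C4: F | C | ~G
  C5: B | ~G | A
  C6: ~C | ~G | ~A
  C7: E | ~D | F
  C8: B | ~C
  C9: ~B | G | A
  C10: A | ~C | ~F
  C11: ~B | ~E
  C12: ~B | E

Try B = 1.
From the singleton clause (~E), E = 0.
But (E) is also a unit clause — contradiction.
Undo B and try B = 0.
From the singleton clause (C), C = 1.
But (~C) is also a unit clause — contradiction.
Either choice for B ends in contradiction.

UNSATISFIABLE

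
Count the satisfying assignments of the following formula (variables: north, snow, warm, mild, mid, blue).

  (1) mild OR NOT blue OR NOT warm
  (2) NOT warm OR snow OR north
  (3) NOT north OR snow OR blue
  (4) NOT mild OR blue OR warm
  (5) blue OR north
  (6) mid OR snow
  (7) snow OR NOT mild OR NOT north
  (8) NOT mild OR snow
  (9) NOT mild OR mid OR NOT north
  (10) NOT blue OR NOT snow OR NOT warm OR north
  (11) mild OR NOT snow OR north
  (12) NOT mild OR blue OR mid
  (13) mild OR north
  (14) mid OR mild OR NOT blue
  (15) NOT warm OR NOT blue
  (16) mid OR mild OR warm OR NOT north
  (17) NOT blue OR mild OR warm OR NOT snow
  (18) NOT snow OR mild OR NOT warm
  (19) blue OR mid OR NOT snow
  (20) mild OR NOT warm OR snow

There are 2^6 = 64 truth assignments over (north, snow, warm, mild, mid, blue).
Split on snow. With snow = true, the clauses containing snow are satisfied and NOT snow drops from the rest; 5 of the 2^5 = 32 assignments to the other variables satisfy what remains.
With snow = false, by the same count on the reduced clause set, 1 assignment works.
Total: 5 + 1 = 6.

6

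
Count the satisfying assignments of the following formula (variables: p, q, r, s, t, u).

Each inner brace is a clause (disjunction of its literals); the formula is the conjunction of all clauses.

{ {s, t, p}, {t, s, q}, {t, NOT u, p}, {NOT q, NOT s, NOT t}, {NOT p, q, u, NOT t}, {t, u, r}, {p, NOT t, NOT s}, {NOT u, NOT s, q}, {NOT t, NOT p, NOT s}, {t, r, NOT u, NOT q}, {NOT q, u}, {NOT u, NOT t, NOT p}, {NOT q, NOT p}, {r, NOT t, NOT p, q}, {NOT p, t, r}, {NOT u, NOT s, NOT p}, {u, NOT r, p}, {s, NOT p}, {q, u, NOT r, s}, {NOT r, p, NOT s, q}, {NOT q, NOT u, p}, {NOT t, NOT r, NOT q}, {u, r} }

3

There are 2^6 = 64 truth assignments over (p, q, r, s, t, u).
Split on p. With p = true, the clauses containing p are satisfied and NOT p drops from the rest; 1 of the 2^5 = 32 assignments to the other variables satisfy what remains.
With p = false, by the same count on the reduced clause set, 2 assignments work.
(One model: p=F, q=F, r=F, s=F, t=T, u=T.)
Total: 1 + 2 = 3.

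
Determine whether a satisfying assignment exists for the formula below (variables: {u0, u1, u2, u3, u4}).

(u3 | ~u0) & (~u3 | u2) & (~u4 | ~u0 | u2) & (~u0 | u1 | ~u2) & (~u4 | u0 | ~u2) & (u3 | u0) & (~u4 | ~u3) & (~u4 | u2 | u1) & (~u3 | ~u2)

Unsatisfiable

Suppose u3 = 1.
(u2) alone gives u2 = 1.
Now (~u2) is unsatisfied and unit — conflict.
Backtrack on u3: now try u3 = 0.
(~u0) alone gives u0 = 0.
Now (u0) is unsatisfied and unit — conflict.
Either choice for u3 ends in contradiction.
No assignment satisfies every clause.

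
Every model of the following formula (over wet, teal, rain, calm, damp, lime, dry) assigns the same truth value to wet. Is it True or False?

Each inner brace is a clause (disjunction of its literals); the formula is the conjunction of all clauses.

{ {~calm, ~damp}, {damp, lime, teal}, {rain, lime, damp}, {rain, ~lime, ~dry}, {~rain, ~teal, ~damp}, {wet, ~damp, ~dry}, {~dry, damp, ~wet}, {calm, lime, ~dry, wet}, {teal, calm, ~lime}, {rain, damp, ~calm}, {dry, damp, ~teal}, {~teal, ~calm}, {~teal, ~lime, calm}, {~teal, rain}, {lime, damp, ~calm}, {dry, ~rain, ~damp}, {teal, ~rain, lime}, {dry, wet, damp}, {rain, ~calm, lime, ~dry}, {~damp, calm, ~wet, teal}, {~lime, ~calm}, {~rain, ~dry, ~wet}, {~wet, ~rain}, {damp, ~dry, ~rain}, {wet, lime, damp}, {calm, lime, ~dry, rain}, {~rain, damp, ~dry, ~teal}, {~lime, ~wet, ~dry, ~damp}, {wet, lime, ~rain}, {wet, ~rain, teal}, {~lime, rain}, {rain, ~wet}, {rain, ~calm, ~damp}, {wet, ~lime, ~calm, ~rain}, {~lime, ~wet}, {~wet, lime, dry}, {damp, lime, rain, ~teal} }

False

Suppose wet = 1.
The clause (~rain) is unit, so rain = 0.
Now (rain) is unsatisfied and unit — conflict.
So every satisfying assignment has wet = False.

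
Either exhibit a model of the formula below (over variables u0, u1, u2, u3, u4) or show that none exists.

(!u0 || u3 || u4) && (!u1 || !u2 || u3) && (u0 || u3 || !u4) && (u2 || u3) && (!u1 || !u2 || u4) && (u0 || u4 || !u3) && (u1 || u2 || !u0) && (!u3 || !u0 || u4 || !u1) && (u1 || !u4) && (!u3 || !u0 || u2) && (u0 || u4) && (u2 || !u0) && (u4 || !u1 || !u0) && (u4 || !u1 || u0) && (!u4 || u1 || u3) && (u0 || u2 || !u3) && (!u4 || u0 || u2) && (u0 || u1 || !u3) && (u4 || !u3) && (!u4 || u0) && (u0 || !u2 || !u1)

Suppose u2 = true.
Suppose u1 = true.
The clause (u3) is unit, so u3 = true.
The clause (u4) is unit, so u4 = true.
The clause (u0) is unit, so u0 = true.
This assignment satisfies each clause.

u0 ↦ true,  u1 ↦ true,  u2 ↦ true,  u3 ↦ true,  u4 ↦ true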